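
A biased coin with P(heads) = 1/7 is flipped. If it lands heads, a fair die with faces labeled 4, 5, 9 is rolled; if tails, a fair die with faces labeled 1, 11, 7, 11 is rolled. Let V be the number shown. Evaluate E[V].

51/7

E[V | heads] = (4+5+9)/3 = 6.
E[V | tails] = (1+11+7+11)/4 = 15/2.
E[V] = (1/7)·(6) + (6/7)·(15/2) = 51/7.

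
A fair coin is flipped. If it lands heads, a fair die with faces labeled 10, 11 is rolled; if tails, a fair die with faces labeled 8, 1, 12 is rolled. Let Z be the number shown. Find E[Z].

35/4

E[Z | heads] = (10+11)/2 = 21/2.
E[Z | tails] = (8+1+12)/3 = 7.
E[Z] = (1/2)·(21/2) + (1/2)·(7) = 35/4.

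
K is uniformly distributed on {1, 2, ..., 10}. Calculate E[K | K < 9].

9/2

Given K < 9, K is equally likely to be any of {1, 2, 3, 4, 5, 6, 7, 8}.
E[K | K < 9] = (1 + 2 + 3 + 4 + 5 + 6 + 7 + 8) / 8 = 9/2.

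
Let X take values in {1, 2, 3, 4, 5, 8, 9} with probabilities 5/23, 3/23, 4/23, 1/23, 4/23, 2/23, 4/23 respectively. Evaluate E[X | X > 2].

88/15

P(X > 2) = 15/23.
Σ over the event: 3·4/23 + 4·1/23 + 5·4/23 + 8·2/23 + 9·4/23 = 88/23.
E[X | X > 2] = (88/23) / (15/23) = 88/15.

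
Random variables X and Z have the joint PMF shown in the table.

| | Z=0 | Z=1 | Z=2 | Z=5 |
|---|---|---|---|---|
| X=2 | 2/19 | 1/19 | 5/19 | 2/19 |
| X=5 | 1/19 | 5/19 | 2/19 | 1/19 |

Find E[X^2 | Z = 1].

P(Z = 1) = 6/19.
Σ X^2·P over the event = 4·(1/19) + 25·(5/19) = 129/19.
E[X^2 | Z = 1] = (129/19) / (6/19) = 43/2.

43/2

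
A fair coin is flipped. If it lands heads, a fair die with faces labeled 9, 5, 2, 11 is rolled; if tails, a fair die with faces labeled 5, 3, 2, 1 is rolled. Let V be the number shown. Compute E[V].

E[V | heads] = (9+5+2+11)/4 = 27/4.
E[V | tails] = (5+3+2+1)/4 = 11/4.
E[V] = (1/2)·(27/4) + (1/2)·(11/4) = 19/4.

19/4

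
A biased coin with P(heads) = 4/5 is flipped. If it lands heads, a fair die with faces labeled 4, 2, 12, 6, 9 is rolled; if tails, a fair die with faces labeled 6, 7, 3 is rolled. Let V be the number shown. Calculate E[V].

476/75

E[V | heads] = (4+2+12+6+9)/5 = 33/5.
E[V | tails] = (6+7+3)/3 = 16/3.
E[V] = (4/5)·(33/5) + (1/5)·(16/3) = 476/75.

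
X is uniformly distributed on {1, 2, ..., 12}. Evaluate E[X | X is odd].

Given X is odd, X is equally likely to be any of {1, 3, 5, 7, 9, 11}.
E[X | X is odd] = (1 + 3 + 5 + 7 + 9 + 11) / 6 = 6.

6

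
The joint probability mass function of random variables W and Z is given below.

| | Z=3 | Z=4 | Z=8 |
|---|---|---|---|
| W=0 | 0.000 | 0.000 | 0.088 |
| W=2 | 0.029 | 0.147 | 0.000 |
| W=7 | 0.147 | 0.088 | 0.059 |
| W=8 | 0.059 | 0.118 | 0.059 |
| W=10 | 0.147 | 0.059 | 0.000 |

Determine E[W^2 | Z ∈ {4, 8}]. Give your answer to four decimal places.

P(Z ∈ {4, 8}) = 0.618.
Summing W^2·P(W=x,Z=y) over the conditioning event gives 25.019.
E[W^2 | Z ∈ {4, 8}] = (25.019) / (0.618) = 40.4838.

40.4838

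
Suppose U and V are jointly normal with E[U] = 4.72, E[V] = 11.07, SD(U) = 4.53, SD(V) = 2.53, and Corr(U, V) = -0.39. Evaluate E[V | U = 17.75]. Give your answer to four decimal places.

8.2319

For a bivariate normal, E[V | U=x] = μ_V + ρ·(σ_V/σ_U)·(x − μ_U).
E[V | U=17.75] = 11.07 + (-0.39)·(2.53/4.53)·(17.75 − (4.72)) = 11.07 + (-0.21781)·(13.03) = 8.2319.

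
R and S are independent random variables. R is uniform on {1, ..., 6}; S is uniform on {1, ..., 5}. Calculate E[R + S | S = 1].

Outcomes with S = 1: (1,1), (2,1), (3,1), (4,1), (5,1), (6,1), each with probability 1/30.
E[R + S | S = 1] = (2 + 3 + 4 + 5 + 6 + 7) / 6 = 9/2.

9/2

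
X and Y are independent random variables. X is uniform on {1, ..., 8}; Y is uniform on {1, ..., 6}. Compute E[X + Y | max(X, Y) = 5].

70/9

Outcomes with max(X, Y) = 5: (1,5), (2,5), (3,5), (4,5), (5,1), (5,2), (5,3), (5,4), (5,5), each with probability 1/48.
E[X + Y | max(X, Y) = 5] = (6 + 7 + 8 + 9 + 6 + 7 + 8 + 9 + 10) / 9 = 70/9.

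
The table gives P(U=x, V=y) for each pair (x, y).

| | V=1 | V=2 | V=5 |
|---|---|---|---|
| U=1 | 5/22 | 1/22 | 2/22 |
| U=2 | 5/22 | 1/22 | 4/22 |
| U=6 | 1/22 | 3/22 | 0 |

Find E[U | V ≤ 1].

21/11

P(V ≤ 1) = 1/2.
Summing U·P(U=x,V=y) over the conditioning event gives 21/22.
E[U | V ≤ 1] = (21/22) / (1/2) = 21/11.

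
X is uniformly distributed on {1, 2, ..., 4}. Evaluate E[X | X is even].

3

Given X is even, X is equally likely to be any of {2, 4}.
E[X | X is even] = (2 + 4) / 2 = 3.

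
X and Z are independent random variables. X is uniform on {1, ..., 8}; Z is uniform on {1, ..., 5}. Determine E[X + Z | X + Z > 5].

26/3

P(X + Z > 5) = 3/4.
Summing (X+Z)·P(x,y) over outcomes with X + Z > 5 gives 13/2.
E[X + Z | X + Z > 5] = (13/2) / (3/4) = 26/3.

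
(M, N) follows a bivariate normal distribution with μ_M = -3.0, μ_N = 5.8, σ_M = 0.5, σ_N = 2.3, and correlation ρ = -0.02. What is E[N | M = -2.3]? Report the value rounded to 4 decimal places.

5.7356

For a bivariate normal, E[N | M=x] = μ_N + ρ·(σ_N/σ_M)·(x − μ_M).
E[N | M=-2.3] = 5.8 + (-0.02)·(2.3/0.5)·(-2.3 − (-3.0)) = 5.8 + (-0.092)·(0.7) = 5.7356.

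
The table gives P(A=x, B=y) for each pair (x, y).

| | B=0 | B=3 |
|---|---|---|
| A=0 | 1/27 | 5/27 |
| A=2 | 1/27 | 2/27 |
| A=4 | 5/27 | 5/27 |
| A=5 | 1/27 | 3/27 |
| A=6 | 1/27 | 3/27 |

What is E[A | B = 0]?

P(B = 0) = 1/3.
Summing A·P(A=x,B=y) over the conditioning event gives 11/9.
E[A | B = 0] = (11/9) / (1/3) = 11/3.

11/3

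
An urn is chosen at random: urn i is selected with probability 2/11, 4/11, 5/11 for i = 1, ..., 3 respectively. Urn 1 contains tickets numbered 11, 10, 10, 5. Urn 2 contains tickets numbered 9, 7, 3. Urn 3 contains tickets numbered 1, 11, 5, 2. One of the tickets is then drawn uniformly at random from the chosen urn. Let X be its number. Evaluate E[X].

E[X | urn 1] = (11+10+10+5)/4 = 9.
E[X | urn 2] = (9+7+3)/3 = 19/3.
E[X | urn 3] = (1+11+5+2)/4 = 19/4.
By the law of total expectation,
E[X] = (2/11)·(9) + (4/11)·(19/3) + (5/11)·(19/4) = 805/132.

805/132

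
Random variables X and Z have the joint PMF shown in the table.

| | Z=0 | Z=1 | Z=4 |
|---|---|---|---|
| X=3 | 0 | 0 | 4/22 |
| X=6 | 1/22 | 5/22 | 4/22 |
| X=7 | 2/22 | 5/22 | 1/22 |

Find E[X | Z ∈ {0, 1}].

P(Z ∈ {0, 1}) = 13/22.
Σ X·P over the event = 6·(1/22) + 6·(5/22) + 7·(2/22) + 7·(5/22) = 85/22.
E[X | Z ∈ {0, 1}] = (85/22) / (13/22) = 85/13.

85/13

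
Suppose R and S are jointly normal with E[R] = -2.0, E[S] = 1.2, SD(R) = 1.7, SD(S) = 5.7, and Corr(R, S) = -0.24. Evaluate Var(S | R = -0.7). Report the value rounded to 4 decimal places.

For a bivariate normal, Var(S | R=x) = σ_S²(1 − ρ²).
Var(S | R=-0.7) = (5.7)²·(1 − (-0.24)²) = 32.49·0.9424 = 30.6186.

30.6186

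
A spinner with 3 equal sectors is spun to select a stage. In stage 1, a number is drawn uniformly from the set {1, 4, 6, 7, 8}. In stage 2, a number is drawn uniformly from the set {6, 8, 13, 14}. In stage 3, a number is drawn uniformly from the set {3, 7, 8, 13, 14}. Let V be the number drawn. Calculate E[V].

E[V | stage 1] = (1+4+6+7+8)/5 = 26/5.
E[V | stage 2] = (6+8+13+14)/4 = 41/4.
E[V | stage 3] = (3+7+8+13+14)/5 = 9.
E[V] = (1/3)·(26/5) + (1/3)·(41/4) + (1/3)·(9) = 163/20.

163/20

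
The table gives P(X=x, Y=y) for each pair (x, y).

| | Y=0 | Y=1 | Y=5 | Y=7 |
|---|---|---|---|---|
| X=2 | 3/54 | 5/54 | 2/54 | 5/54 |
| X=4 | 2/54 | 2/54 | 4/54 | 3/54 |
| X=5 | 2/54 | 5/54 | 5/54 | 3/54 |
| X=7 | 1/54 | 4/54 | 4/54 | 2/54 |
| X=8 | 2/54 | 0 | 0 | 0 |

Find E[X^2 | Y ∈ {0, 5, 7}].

905/38

P(Y ∈ {0, 5, 7}) = 19/27.
Summing X^2·P(X=x,Y=y) over the conditioning event gives 905/54.
E[X^2 | Y ∈ {0, 5, 7}] = (905/54) / (19/27) = 905/38.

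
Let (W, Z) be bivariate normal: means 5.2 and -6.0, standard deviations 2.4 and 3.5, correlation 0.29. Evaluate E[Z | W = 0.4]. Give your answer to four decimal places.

The regression of Z on W has slope ρ·σ_Z/σ_W and passes through (μ_W, μ_Z).
E[Z | W=0.4] = -6.0 + (0.29)·(3.5/2.4)·(0.4 − (5.2)) = -6.0 + (0.42292)·(-4.8) = -8.0300.

-8.0300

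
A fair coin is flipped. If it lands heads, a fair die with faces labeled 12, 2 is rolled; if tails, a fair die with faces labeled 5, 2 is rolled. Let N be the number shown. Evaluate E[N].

E[N | heads] = (12+2)/2 = 7.
E[N | tails] = (5+2)/2 = 7/2.
E[N] = (1/2)·(7) + (1/2)·(7/2) = 21/4.

21/4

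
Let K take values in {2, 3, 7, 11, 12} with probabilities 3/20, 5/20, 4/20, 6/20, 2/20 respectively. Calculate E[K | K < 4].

21/8

P(K < 4) = 2/5.
Σ over the event: 2·3/20 + 3·1/4 = 21/20.
E[K | K < 4] = (21/20) / (2/5) = 21/8.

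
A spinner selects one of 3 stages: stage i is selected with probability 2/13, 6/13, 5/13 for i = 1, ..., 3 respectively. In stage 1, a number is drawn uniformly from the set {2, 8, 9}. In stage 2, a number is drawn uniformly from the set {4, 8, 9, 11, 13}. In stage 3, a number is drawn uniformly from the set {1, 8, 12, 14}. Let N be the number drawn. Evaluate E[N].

E[N | stage 1] = (2+8+9)/3 = 19/3.
E[N | stage 2] = (4+8+9+11+13)/5 = 9.
E[N | stage 3] = (1+8+12+14)/4 = 35/4.
E[N] = (2/13)·(19/3) + (6/13)·(9) + (5/13)·(35/4) = 1325/156.

1325/156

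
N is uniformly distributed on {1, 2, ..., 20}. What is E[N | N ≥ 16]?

18

Given N ≥ 16, N is equally likely to be any of {16, 17, 18, 19, 20}.
E[N | N ≥ 16] = (16 + 17 + 18 + 19 + 20) / 5 = 18.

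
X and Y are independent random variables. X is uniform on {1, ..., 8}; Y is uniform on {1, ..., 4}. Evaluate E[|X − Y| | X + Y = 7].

5/2

Outcomes with X + Y = 7: (3,4), (4,3), (5,2), (6,1), each with probability 1/32.
E[|X − Y| | X + Y = 7] = (1 + 1 + 3 + 5) / 4 = 5/2.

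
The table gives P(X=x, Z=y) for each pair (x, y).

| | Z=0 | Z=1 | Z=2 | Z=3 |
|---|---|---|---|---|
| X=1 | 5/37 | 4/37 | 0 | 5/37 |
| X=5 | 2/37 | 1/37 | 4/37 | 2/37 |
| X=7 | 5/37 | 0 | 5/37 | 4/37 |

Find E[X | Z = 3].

P(Z = 3) = 11/37.
Σ X·P over the event = 1·(5/37) + 5·(2/37) + 7·(4/37) = 43/37.
E[X | Z = 3] = (43/37) / (11/37) = 43/11.

43/11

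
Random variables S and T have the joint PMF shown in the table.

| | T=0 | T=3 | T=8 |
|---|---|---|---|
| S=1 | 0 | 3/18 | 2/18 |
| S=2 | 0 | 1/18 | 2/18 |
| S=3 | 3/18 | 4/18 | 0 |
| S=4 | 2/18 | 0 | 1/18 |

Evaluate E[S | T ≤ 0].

P(T ≤ 0) = 5/18.
Summing S·P(S=x,T=y) over the conditioning event gives 17/18.
E[S | T ≤ 0] = (17/18) / (5/18) = 17/5.

17/5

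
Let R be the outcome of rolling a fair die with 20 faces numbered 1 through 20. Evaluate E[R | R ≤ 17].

P(R ≤ 17) = 17/20.
E[R | R ≤ 17] = (153/20) / (17/20) = 9.

9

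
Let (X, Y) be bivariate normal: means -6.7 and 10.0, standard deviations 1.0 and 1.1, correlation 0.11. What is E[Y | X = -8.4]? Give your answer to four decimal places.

The regression of Y on X has slope ρ·σ_Y/σ_X and passes through (μ_X, μ_Y).
E[Y | X=-8.4] = 10.0 + (0.11)·(1.1/1.0)·(-8.4 − (-6.7)) = 10.0 + (0.121)·(-1.7) = 9.7943.

9.7943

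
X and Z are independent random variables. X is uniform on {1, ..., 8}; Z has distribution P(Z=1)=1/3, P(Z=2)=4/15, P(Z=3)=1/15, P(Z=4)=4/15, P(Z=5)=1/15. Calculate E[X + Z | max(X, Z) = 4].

P(max(X, Z) = 4) = 13/60.
Summing (X+Z)·P(x,y) over outcomes with max(X, Z) = 4 gives 4/3.
E[X + Z | max(X, Z) = 4] = (4/3) / (13/60) = 80/13.

80/13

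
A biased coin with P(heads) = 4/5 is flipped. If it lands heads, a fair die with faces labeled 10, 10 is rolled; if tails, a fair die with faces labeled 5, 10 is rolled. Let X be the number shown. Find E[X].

19/2

E[X | heads] = (10+10)/2 = 10.
E[X | tails] = (5+10)/2 = 15/2.
By the law of total expectation,
E[X] = (4/5)·(10) + (1/5)·(15/2) = 19/2.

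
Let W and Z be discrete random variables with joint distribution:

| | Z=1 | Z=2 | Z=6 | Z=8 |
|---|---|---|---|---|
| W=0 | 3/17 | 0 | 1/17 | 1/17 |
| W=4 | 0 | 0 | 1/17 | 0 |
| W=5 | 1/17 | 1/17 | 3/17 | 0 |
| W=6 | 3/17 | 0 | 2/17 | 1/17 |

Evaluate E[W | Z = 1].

23/7

P(Z = 1) = 7/17.
Σ W·P over the event = 0·(3/17) + 5·(1/17) + 6·(3/17) = 23/17.
E[W | Z = 1] = (23/17) / (7/17) = 23/7.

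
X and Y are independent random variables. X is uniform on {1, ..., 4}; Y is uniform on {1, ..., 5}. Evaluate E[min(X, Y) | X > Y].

5/3

Outcomes with X > Y: (2,1), (3,1), (3,2), (4,1), (4,2), (4,3), each with probability 1/20.
E[min(X, Y) | X > Y] = (1 + 1 + 2 + 1 + 2 + 3) / 6 = 5/3.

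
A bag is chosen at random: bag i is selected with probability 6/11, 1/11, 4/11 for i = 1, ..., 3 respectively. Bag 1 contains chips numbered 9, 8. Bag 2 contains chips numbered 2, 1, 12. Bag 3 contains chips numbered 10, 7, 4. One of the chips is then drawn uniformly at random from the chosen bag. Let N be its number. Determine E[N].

E[N | bag 1] = (9+8)/2 = 17/2.
E[N | bag 2] = (2+1+12)/3 = 5.
E[N | bag 3] = (10+7+4)/3 = 7.
E[N] = (6/11)·(17/2) + (1/11)·(5) + (4/11)·(7) = 84/11.

84/11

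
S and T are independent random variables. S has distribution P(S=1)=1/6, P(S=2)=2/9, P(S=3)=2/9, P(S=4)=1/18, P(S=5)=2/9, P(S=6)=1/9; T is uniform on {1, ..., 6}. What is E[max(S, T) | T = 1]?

P(T = 1) = 1/6.
Summing max(S,T)·P(x,y) over outcomes with T = 1 gives 59/108.
E[max(S, T) | T = 1] = (59/108) / (1/6) = 59/18.

59/18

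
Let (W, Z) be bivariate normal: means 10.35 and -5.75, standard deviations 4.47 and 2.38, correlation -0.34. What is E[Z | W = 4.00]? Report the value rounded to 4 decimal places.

E[Z | W=x] = μ_Z + ρ(σ_Z/σ_W)(x − μ_W) for jointly normal variables.
E[Z | W=4.00] = -5.75 + (-0.34)·(2.38/4.47)·(4.00 − (10.35)) = -5.75 + (-0.18103)·(-6.35) = -4.6005.

-4.6005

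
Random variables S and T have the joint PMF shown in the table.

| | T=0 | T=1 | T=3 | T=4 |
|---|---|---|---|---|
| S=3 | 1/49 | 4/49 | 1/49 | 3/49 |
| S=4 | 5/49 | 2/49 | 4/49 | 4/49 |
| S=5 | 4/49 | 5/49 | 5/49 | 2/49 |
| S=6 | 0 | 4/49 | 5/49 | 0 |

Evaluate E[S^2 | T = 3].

P(T = 3) = 15/49.
Σ S^2·P over the event = 9·(1/49) + 16·(4/49) + 25·(5/49) + 36·(5/49) = 54/7.
E[S^2 | T = 3] = (54/7) / (15/49) = 126/5.

126/5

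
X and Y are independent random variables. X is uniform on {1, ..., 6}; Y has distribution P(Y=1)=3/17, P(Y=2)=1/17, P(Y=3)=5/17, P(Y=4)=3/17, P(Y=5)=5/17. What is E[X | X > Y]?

P(X > Y) = 15/34.
Summing X·P(x,y) over outcomes with X > Y gives 36/17.
E[X | X > Y] = (36/17) / (15/34) = 24/5.

24/5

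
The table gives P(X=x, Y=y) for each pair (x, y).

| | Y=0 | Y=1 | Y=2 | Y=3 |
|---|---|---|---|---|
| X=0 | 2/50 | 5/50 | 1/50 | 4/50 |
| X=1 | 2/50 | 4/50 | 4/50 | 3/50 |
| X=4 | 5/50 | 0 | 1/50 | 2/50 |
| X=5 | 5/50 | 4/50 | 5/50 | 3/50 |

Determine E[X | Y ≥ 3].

13/6

P(Y ≥ 3) = 6/25.
Σ X·P over the event = 0·(4/50) + 1·(3/50) + 4·(2/50) + 5·(3/50) = 13/25.
E[X | Y ≥ 3] = (13/25) / (6/25) = 13/6.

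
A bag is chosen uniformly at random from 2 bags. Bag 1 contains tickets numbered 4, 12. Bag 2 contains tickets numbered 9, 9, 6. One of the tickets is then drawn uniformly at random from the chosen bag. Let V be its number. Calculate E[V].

E[V | bag 1] = (4+12)/2 = 8.
E[V | bag 2] = (9+9+6)/3 = 8.
E[V] = (1/2)·(8) + (1/2)·(8) = 8.

8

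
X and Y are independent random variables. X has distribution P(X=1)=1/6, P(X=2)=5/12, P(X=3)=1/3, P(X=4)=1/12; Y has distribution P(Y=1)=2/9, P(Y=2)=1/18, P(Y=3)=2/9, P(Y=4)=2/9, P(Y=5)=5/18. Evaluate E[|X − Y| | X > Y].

P(X > Y) = 49/216.
Summing |X−Y|·P(x,y) over outcomes with X > Y gives 37/108.
E[|X − Y| | X > Y] = (37/108) / (49/216) = 74/49.

74/49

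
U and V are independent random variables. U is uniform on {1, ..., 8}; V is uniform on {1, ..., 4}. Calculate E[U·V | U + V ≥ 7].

P(U + V ≥ 7) = 9/16.
Summing UV·P(x,y) over outcomes with U + V ≥ 7 gives 295/32.
E[U·V | U + V ≥ 7] = (295/32) / (9/16) = 295/18.

295/18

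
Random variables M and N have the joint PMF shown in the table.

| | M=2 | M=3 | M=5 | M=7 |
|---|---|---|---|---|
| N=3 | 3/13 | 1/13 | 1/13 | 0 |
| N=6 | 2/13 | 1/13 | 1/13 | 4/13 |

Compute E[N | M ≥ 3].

P(M ≥ 3) = 8/13.
Σ N·P over the event = 3·(1/13) + 6·(1/13) + 3·(1/13) + 6·(1/13) + 6·(4/13) = 42/13.
E[N | M ≥ 3] = (42/13) / (8/13) = 21/4.

21/4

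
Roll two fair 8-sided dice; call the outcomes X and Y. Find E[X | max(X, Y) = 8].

P(max(X, Y) = 8) = 15/64.
Summing X·P(x,y) over outcomes with max(X, Y) = 8 gives 23/16.
E[X | max(X, Y) = 8] = (23/16) / (15/64) = 92/15.

92/15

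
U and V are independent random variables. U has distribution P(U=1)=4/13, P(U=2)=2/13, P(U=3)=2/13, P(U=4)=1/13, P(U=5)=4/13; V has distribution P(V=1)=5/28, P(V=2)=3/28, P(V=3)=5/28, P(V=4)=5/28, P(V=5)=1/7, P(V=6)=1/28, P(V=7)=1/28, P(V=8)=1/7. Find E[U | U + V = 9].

71/22

P(U + V = 9) = 11/91.
Summing U·P(x,y) over outcomes with U + V = 9 gives 71/182.
E[U | U + V = 9] = (71/182) / (11/91) = 71/22.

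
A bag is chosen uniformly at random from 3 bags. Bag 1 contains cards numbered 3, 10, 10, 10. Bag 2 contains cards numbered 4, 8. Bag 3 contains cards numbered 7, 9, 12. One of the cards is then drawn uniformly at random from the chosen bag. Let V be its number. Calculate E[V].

E[V | bag 1] = (3+10+10+10)/4 = 33/4.
E[V | bag 2] = (4+8)/2 = 6.
E[V | bag 3] = (7+9+12)/3 = 28/3.
By the law of total expectation,
E[V] = (1/3)·(33/4) + (1/3)·(6) + (1/3)·(28/3) = 283/36.

283/36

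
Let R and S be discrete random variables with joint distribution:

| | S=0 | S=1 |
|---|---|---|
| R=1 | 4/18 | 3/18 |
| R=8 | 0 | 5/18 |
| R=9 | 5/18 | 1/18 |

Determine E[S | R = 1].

3/7

P(R = 1) = 7/18.
Σ S·P over the event = 0·(4/18) + 1·(3/18) = 1/6.
E[S | R = 1] = (1/6) / (7/18) = 3/7.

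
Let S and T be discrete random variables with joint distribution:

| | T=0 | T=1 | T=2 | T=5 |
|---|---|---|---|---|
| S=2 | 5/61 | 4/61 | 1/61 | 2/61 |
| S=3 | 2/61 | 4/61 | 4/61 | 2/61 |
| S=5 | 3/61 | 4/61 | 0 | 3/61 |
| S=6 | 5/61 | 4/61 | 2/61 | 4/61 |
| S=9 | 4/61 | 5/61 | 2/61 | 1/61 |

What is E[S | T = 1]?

109/21

P(T = 1) = 21/61.
Σ S·P over the event = 2·(4/61) + 3·(4/61) + 5·(4/61) + 6·(4/61) + 9·(5/61) = 109/61.
E[S | T = 1] = (109/61) / (21/61) = 109/21.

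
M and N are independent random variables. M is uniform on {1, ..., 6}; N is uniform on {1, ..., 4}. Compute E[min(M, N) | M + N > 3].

47/21

P(M + N > 3) = 7/8.
Summing min(M,N)·P(x,y) over outcomes with M + N > 3 gives 47/24.
E[min(M, N) | M + N > 3] = (47/24) / (7/8) = 47/21.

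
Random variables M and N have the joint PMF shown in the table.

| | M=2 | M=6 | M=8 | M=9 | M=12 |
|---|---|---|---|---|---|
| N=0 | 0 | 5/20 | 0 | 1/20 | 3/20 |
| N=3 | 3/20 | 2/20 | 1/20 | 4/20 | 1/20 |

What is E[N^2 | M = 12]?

9/4

P(M = 12) = 1/5.
Summing N^2·P(M=x,N=y) over the conditioning event gives 9/20.
E[N^2 | M = 12] = (9/20) / (1/5) = 9/4.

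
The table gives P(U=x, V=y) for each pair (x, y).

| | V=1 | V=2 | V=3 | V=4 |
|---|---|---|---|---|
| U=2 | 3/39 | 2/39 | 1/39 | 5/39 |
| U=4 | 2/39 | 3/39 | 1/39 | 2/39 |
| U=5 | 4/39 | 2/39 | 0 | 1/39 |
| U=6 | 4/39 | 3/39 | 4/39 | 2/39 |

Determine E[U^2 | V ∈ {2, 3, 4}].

527/26

P(V ∈ {2, 3, 4}) = 2/3.
Summing U^2·P(U=x,V=y) over the conditioning event gives 527/39.
E[U^2 | V ∈ {2, 3, 4}] = (527/39) / (2/3) = 527/26.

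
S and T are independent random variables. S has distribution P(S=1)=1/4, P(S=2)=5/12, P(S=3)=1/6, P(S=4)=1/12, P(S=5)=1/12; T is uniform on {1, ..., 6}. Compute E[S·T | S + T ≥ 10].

P(S + T ≥ 10) = 1/24.
Summing ST·P(x,y) over outcomes with S + T ≥ 10 gives 79/72.
E[S·T | S + T ≥ 10] = (79/72) / (1/24) = 79/3.

79/3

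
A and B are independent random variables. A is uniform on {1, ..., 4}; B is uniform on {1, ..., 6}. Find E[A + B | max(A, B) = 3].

P(max(A, B) = 3) = 5/24.
Summing (A+B)·P(x,y) over outcomes with max(A, B) = 3 gives 1.
E[A + B | max(A, B) = 3] = (1) / (5/24) = 24/5.

24/5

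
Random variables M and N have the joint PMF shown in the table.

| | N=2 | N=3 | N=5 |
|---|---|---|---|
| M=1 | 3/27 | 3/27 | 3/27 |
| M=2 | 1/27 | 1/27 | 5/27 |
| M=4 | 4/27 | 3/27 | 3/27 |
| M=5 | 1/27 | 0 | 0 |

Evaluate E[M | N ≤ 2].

P(N ≤ 2) = 1/3.
Summing M·P(M=x,N=y) over the conditioning event gives 26/27.
E[M | N ≤ 2] = (26/27) / (1/3) = 26/9.

26/9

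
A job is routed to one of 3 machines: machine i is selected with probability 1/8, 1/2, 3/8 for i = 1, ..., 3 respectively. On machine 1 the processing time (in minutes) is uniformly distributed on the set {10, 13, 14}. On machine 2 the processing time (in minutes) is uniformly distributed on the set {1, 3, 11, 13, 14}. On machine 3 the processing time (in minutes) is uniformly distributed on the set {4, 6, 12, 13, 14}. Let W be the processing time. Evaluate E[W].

E[W | machine 1] = (10+13+14)/3 = 37/3.
E[W | machine 2] = (1+3+11+13+14)/5 = 42/5.
E[W | machine 3] = (4+6+12+13+14)/5 = 49/5.
E[W] = (1/8)·(37/3) + (1/2)·(42/5) + (3/8)·(49/5) = 113/12.

113/12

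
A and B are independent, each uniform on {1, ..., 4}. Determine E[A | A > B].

Outcomes with A > B: (2,1), (3,1), (3,2), (4,1), (4,2), (4,3), each with probability 1/16.
E[A | A > B] = (2 + 3 + 3 + 4 + 4 + 4) / 6 = 10/3.

10/3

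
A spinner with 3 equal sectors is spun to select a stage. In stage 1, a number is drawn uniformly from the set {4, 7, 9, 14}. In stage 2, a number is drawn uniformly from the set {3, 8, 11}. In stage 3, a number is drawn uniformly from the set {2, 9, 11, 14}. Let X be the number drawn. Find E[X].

E[X | stage 1] = (4+7+9+14)/4 = 17/2.
E[X | stage 2] = (3+8+11)/3 = 22/3.
E[X | stage 3] = (2+9+11+14)/4 = 9.
E[X] = (1/3)·(17/2) + (1/3)·(22/3) + (1/3)·(9) = 149/18.

149/18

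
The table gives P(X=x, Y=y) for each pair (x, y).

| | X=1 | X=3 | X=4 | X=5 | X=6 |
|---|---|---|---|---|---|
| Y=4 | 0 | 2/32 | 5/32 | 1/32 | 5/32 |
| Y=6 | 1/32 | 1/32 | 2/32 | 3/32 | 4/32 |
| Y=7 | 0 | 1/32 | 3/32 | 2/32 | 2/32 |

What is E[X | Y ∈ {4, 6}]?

14/3

P(Y ∈ {4, 6}) = 3/4.
Summing X·P(X=x,Y=y) over the conditioning event gives 7/2.
E[X | Y ∈ {4, 6}] = (7/2) / (3/4) = 14/3.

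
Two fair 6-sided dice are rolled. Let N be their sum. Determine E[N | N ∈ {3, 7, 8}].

P(N ∈ {3, 7, 8}) = 13/36.
Σ over the event: 3·1/18 + 7·1/6 + 8·5/36 = 22/9.
E[N | N ∈ {3, 7, 8}] = (22/9) / (13/36) = 88/13.

88/13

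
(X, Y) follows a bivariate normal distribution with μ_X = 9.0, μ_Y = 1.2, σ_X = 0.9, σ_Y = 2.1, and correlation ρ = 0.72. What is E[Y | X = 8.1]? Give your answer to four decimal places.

-0.3120

For a bivariate normal, E[Y | X=x] = μ_Y + ρ·(σ_Y/σ_X)·(x − μ_X).
E[Y | X=8.1] = 1.2 + (0.72)·(2.1/0.9)·(8.1 − (9.0)) = 1.2 + (1.68)·(-0.9) = -0.3120.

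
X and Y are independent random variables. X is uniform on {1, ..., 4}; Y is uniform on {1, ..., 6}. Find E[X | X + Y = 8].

3

P(X + Y = 8) = 1/8.
Summing X·P(x,y) over outcomes with X + Y = 8 gives 3/8.
E[X | X + Y = 8] = (3/8) / (1/8) = 3.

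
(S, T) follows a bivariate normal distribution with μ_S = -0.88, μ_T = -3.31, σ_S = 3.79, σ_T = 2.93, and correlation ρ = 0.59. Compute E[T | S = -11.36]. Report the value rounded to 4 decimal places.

E[T | S=x] = μ_T + ρ(σ_T/σ_S)(x − μ_S) for jointly normal variables.
E[T | S=-11.36] = -3.31 + (0.59)·(2.93/3.79)·(-11.36 − (-0.88)) = -3.31 + (0.4561214)·(-10.48) = -8.0902.

-8.0902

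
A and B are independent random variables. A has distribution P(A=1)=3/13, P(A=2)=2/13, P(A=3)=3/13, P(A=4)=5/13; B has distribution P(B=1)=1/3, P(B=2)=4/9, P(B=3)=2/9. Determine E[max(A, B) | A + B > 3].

307/90

P(A + B > 3) = 10/13.
Summing max(A,B)·P(x,y) over outcomes with A + B > 3 gives 307/117.
E[max(A, B) | A + B > 3] = (307/117) / (10/13) = 307/90.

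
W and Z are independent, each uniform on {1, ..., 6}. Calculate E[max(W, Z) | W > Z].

P(W > Z) = 5/12.
Summing max(W,Z)·P(x,y) over outcomes with W > Z gives 35/18.
E[max(W, Z) | W > Z] = (35/18) / (5/12) = 14/3.

14/3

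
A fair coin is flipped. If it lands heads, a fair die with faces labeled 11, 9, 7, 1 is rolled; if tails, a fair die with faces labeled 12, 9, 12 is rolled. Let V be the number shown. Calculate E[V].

9

E[V | heads] = (11+9+7+1)/4 = 7.
E[V | tails] = (12+9+12)/3 = 11.
E[V] = (1/2)·(7) + (1/2)·(11) = 9.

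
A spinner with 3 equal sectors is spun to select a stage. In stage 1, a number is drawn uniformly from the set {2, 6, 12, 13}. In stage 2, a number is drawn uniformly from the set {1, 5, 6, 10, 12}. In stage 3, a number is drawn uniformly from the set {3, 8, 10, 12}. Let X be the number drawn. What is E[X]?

233/30

E[X | stage 1] = (2+6+12+13)/4 = 33/4.
E[X | stage 2] = (1+5+6+10+12)/5 = 34/5.
E[X | stage 3] = (3+8+10+12)/4 = 33/4.
E[X] = (1/3)·(33/4) + (1/3)·(34/5) + (1/3)·(33/4) = 233/30.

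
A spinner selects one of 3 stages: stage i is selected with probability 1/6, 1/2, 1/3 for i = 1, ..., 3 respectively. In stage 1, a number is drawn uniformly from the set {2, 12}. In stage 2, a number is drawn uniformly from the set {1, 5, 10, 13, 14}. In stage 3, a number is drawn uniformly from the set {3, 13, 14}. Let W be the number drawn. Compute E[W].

44/5

E[W | stage 1] = (2+12)/2 = 7.
E[W | stage 2] = (1+5+10+13+14)/5 = 43/5.
E[W | stage 3] = (3+13+14)/3 = 10.
E[W] = (1/6)·(7) + (1/2)·(43/5) + (1/3)·(10) = 44/5.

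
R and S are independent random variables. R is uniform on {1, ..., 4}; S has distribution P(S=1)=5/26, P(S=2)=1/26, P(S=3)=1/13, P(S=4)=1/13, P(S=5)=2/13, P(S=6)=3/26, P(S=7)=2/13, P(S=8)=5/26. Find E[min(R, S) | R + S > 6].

P(R + S > 6) = 33/52.
Summing min(R,S)·P(x,y) over outcomes with R + S > 6 gives 22/13.
E[min(R, S) | R + S > 6] = (22/13) / (33/52) = 8/3.

8/3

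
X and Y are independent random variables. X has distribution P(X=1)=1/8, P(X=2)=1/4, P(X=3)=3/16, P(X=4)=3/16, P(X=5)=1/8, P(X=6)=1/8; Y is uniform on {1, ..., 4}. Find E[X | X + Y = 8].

P(X + Y = 8) = 7/64.
Summing X·P(x,y) over outcomes with X + Y = 8 gives 17/32.
E[X | X + Y = 8] = (17/32) / (7/64) = 34/7.

34/7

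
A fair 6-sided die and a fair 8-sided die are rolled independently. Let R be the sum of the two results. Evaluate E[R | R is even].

P(R is even) = 1/2.
Σ over the event: 2·1/48 + 4·1/16 + 6·5/48 + 8·1/8 + 10·5/48 + 12·1/16 + 14·1/48 = 4.
E[R | R is even] = (4) / (1/2) = 8.

8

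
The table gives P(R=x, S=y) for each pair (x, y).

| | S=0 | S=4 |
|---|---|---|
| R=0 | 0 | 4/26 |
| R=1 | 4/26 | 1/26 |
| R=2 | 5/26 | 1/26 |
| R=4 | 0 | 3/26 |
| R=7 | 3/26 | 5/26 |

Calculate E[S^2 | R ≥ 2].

144/17

P(R ≥ 2) = 17/26.
Σ S^2·P over the event = 0·(5/26) + 16·(1/26) + 16·(3/26) + 0·(3/26) + 16·(5/26) = 72/13.
E[S^2 | R ≥ 2] = (72/13) / (17/26) = 144/17.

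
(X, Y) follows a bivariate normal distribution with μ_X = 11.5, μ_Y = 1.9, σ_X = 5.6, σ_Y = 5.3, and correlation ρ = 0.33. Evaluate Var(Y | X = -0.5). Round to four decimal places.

The conditional variance in a bivariate normal is σ_Y²(1 − ρ²), independent of x.
Var(Y | X=-0.5) = (5.3)²·(1 − (0.33)²) = 28.09·0.8911 = 25.0310.

25.0310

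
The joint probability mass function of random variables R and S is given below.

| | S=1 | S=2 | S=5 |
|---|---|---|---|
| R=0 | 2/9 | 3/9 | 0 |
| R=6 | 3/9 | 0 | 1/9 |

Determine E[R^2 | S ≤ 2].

P(S ≤ 2) = 8/9.
Σ R^2·P over the event = 0·(2/9) + 0·(3/9) + 36·(3/9) = 12.
E[R^2 | S ≤ 2] = (12) / (8/9) = 27/2.

27/2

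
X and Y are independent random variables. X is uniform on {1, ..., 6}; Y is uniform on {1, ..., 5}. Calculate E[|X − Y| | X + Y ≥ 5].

P(X + Y ≥ 5) = 4/5.
Summing |X−Y|·P(x,y) over outcomes with X + Y ≥ 5 gives 49/30.
E[|X − Y| | X + Y ≥ 5] = (49/30) / (4/5) = 49/24.

49/24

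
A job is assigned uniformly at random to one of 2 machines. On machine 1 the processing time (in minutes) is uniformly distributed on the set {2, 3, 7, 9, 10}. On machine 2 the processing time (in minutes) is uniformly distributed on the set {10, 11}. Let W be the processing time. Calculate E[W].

E[W | machine 1] = (2+3+7+9+10)/5 = 31/5.
E[W | machine 2] = (10+11)/2 = 21/2.
E[W] = (1/2)·(31/5) + (1/2)·(21/2) = 167/20.

167/20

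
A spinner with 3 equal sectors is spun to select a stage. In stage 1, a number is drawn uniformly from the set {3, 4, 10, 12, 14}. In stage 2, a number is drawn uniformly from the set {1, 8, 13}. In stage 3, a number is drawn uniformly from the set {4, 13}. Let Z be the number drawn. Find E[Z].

733/90

E[Z | stage 1] = (3+4+10+12+14)/5 = 43/5.
E[Z | stage 2] = (1+8+13)/3 = 22/3.
E[Z | stage 3] = (4+13)/2 = 17/2.
By the law of total expectation,
E[Z] = (1/3)·(43/5) + (1/3)·(22/3) + (1/3)·(17/2) = 733/90.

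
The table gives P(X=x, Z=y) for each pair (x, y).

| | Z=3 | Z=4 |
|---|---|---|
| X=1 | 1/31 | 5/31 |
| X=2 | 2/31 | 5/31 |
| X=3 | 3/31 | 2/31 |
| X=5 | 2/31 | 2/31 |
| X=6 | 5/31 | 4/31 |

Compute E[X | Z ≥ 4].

55/18

P(Z ≥ 4) = 18/31.
Σ X·P over the event = 1·(5/31) + 2·(5/31) + 3·(2/31) + 5·(2/31) + 6·(4/31) = 55/31.
E[X | Z ≥ 4] = (55/31) / (18/31) = 55/18.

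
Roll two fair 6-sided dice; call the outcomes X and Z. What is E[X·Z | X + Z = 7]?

28/3

Outcomes with X + Z = 7: (1,6), (2,5), (3,4), (4,3), (5,2), (6,1), each with probability 1/36.
E[X·Z | X + Z = 7] = (6 + 10 + 12 + 12 + 10 + 6) / 6 = 28/3.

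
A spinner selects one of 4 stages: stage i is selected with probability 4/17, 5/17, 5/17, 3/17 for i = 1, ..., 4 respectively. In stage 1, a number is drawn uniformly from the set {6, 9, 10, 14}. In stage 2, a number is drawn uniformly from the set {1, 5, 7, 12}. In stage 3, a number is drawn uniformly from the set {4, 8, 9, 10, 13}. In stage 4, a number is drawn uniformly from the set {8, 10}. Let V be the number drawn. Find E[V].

565/68

E[V | stage 1] = (6+9+10+14)/4 = 39/4.
E[V | stage 2] = (1+5+7+12)/4 = 25/4.
E[V | stage 3] = (4+8+9+10+13)/5 = 44/5.
E[V | stage 4] = (8+10)/2 = 9.
By the law of total expectation,
E[V] = (4/17)·(39/4) + (5/17)·(25/4) + (5/17)·(44/5) + (3/17)·(9) = 565/68.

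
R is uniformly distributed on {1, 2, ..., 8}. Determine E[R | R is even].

Given R is even, R is equally likely to be any of {2, 4, 6, 8}.
E[R | R is even] = (2 + 4 + 6 + 8) / 4 = 5.

5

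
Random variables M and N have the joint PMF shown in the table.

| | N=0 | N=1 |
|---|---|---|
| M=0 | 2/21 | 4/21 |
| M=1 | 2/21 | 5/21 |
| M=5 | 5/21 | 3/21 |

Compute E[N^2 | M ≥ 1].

8/15

P(M ≥ 1) = 5/7.
Σ N^2·P over the event = 0·(2/21) + 1·(5/21) + 0·(5/21) + 1·(3/21) = 8/21.
E[N^2 | M ≥ 1] = (8/21) / (5/7) = 8/15.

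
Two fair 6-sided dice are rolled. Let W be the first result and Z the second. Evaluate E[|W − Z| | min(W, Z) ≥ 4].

8/9

Outcomes with min(W, Z) ≥ 4: (4,4), (4,5), (4,6), (5,4), (5,5), (5,6), (6,4), (6,5), (6,6), each with probability 1/36.
E[|W − Z| | min(W, Z) ≥ 4] = (0 + 1 + 2 + 1 + 0 + 1 + 2 + 1 + 0) / 9 = 8/9.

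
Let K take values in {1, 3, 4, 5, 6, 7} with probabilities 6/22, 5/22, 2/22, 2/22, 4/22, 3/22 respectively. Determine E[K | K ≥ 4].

63/11

P(K ≥ 4) = 1/2.
Σ over the event: 4·1/11 + 5·1/11 + 6·2/11 + 7·3/22 = 63/22.
E[K | K ≥ 4] = (63/22) / (1/2) = 63/11.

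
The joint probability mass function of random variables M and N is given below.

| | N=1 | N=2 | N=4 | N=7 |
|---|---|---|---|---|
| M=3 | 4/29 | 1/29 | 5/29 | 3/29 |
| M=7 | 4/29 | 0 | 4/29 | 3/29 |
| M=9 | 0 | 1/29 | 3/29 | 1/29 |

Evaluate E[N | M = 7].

P(M = 7) = 11/29.
Summing N·P(M=x,N=y) over the conditioning event gives 41/29.
E[N | M = 7] = (41/29) / (11/29) = 41/11.

41/11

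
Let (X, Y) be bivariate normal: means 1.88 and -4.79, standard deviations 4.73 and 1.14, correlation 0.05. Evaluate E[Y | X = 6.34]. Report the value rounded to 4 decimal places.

-4.7363

The regression of Y on X has slope ρ·σ_Y/σ_X and passes through (μ_X, μ_Y).
E[Y | X=6.34] = -4.79 + (0.05)·(1.14/4.73)·(6.34 − (1.88)) = -4.79 + (0.012051)·(4.46) = -4.7363.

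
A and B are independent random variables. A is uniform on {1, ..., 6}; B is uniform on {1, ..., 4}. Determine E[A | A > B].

32/7

P(A > B) = 7/12.
Summing A·P(x,y) over outcomes with A > B gives 8/3.
E[A | A > B] = (8/3) / (7/12) = 32/7.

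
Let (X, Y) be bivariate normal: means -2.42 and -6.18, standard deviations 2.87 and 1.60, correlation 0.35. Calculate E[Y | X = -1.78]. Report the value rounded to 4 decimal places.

-6.0551

The regression of Y on X has slope ρ·σ_Y/σ_X and passes through (μ_X, μ_Y).
E[Y | X=-1.78] = -6.18 + (0.35)·(1.60/2.87)·(-1.78 − (-2.42)) = -6.18 + (0.19512)·(0.64) = -6.0551.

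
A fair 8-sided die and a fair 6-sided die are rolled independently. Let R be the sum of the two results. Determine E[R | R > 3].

P(R > 3) = 15/16.
E[R | R > 3] = (47/6) / (15/16) = 376/45.

376/45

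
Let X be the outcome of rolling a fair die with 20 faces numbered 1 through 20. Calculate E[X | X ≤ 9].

Given X ≤ 9, X is equally likely to be any of {1, 2, 3, 4, 5, 6, 7, 8, 9}.
E[X | X ≤ 9] = (1 + 2 + 3 + 4 + 5 + 6 + 7 + 8 + 9) / 9 = 5.

5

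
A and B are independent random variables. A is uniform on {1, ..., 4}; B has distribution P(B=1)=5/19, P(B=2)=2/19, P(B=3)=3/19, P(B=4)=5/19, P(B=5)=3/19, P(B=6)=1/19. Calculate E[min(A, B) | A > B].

P(A > B) = 11/38.
Summing min(A,B)·P(x,y) over outcomes with A > B gives 8/19.
E[min(A, B) | A > B] = (8/19) / (11/38) = 16/11.

16/11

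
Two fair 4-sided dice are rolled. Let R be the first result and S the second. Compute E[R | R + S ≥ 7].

Outcomes with R + S ≥ 7: (3,4), (4,3), (4,4), each with probability 1/16.
E[R | R + S ≥ 7] = (3 + 4 + 4) / 3 = 11/3.

11/3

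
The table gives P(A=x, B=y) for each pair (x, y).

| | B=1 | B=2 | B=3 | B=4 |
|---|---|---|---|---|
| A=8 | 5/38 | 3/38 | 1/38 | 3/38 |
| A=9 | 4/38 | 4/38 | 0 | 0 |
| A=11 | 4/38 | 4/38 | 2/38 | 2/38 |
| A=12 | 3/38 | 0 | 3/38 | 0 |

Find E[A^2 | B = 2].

P(B = 2) = 11/38.
Σ A^2·P over the event = 64·(3/38) + 81·(4/38) + 121·(4/38) = 500/19.
E[A^2 | B = 2] = (500/19) / (11/38) = 1000/11.

1000/11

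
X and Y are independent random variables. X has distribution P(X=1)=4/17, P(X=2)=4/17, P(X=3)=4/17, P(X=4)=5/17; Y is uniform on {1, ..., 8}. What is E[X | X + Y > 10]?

P(X + Y > 10) = 7/68.
Summing X·P(x,y) over outcomes with X + Y > 10 gives 13/34.
E[X | X + Y > 10] = (13/34) / (7/68) = 26/7.

26/7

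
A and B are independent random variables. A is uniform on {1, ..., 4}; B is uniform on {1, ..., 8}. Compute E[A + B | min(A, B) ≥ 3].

P(min(A, B) ≥ 3) = 3/8.
Summing (A+B)·P(x,y) over outcomes with min(A, B) ≥ 3 gives 27/8.
E[A + B | min(A, B) ≥ 3] = (27/8) / (3/8) = 9.

9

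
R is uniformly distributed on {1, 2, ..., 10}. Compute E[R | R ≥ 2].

Given R ≥ 2, R is equally likely to be any of {2, 3, 4, 5, 6, 7, 8, 9, 10}.
E[R | R ≥ 2] = (2 + 3 + 4 + 5 + 6 + 7 + 8 + 9 + 10) / 9 = 6.

6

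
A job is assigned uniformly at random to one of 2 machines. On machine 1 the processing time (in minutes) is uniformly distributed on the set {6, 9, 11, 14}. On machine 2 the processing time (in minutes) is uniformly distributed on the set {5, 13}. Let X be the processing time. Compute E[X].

19/2

E[X | machine 1] = (6+9+11+14)/4 = 10.
E[X | machine 2] = (5+13)/2 = 9.
E[X] = (1/2)·(10) + (1/2)·(9) = 19/2.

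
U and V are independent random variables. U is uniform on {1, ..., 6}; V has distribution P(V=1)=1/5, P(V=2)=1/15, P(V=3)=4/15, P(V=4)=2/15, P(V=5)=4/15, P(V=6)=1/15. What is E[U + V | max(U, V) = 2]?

16/5

P(max(U, V) = 2) = 1/18.
Summing (U+V)·P(x,y) over outcomes with max(U, V) = 2 gives 8/45.
E[U + V | max(U, V) = 2] = (8/45) / (1/18) = 16/5.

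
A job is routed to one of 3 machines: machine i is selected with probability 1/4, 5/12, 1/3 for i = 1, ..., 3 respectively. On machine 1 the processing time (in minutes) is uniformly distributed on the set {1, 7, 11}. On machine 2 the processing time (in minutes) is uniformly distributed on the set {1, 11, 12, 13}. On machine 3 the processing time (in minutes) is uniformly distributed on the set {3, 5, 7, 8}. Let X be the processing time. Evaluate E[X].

353/48

E[X | machine 1] = (1+7+11)/3 = 19/3.
E[X | machine 2] = (1+11+12+13)/4 = 37/4.
E[X | machine 3] = (3+5+7+8)/4 = 23/4.
E[X] = (1/4)·(19/3) + (5/12)·(37/4) + (1/3)·(23/4) = 353/48.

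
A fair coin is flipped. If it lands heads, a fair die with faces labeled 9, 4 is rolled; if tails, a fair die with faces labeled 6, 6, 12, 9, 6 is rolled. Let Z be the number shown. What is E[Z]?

143/20

E[Z | heads] = (9+4)/2 = 13/2.
E[Z | tails] = (6+6+12+9+6)/5 = 39/5.
By the law of total expectation,
E[Z] = (1/2)·(13/2) + (1/2)·(39/5) = 143/20.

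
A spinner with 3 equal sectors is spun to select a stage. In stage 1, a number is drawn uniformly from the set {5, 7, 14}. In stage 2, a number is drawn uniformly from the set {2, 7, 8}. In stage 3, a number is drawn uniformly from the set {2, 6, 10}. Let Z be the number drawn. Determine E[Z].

61/9

E[Z | stage 1] = (5+7+14)/3 = 26/3.
E[Z | stage 2] = (2+7+8)/3 = 17/3.
E[Z | stage 3] = (2+6+10)/3 = 6.
E[Z] = (1/3)·(26/3) + (1/3)·(17/3) + (1/3)·(6) = 61/9.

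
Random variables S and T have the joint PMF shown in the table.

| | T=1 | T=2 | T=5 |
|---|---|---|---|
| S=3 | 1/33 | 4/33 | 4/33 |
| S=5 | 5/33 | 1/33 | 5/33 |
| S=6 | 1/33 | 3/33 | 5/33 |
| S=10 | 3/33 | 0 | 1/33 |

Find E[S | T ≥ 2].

P(T ≥ 2) = 23/33.
Σ S·P over the event = 3·(4/33) + 3·(4/33) + 5·(1/33) + 5·(5/33) + 6·(3/33) + 6·(5/33) + 10·(1/33) = 112/33.
E[S | T ≥ 2] = (112/33) / (23/33) = 112/23.

112/23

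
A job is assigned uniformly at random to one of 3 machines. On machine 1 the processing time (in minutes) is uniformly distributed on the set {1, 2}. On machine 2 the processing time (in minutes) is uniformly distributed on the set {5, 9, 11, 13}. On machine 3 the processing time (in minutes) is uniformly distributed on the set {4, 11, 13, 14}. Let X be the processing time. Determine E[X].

43/6

E[X | machine 1] = (1+2)/2 = 3/2.
E[X | machine 2] = (5+9+11+13)/4 = 19/2.
E[X | machine 3] = (4+11+13+14)/4 = 21/2.
E[X] = (1/3)·(3/2) + (1/3)·(19/2) + (1/3)·(21/2) = 43/6.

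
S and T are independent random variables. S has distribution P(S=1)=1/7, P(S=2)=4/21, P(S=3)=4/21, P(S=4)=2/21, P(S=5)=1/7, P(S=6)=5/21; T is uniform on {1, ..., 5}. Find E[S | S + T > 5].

312/71

P(S + T > 5) = 71/105.
Summing S·P(x,y) over outcomes with S + T > 5 gives 104/35.
E[S | S + T > 5] = (104/35) / (71/105) = 312/71.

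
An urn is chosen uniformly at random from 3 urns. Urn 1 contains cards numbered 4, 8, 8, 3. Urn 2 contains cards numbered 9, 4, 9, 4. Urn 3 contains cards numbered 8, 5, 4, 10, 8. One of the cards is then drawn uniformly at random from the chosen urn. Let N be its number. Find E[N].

77/12

E[N | urn 1] = (4+8+8+3)/4 = 23/4.
E[N | urn 2] = (9+4+9+4)/4 = 13/2.
E[N | urn 3] = (8+5+4+10+8)/5 = 7.
By the law of total expectation,
E[N] = (1/3)·(23/4) + (1/3)·(13/2) + (1/3)·(7) = 77/12.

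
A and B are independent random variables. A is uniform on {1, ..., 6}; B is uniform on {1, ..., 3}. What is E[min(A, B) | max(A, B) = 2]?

Outcomes with max(A, B) = 2: (1,2), (2,1), (2,2), each with probability 1/18.
E[min(A, B) | max(A, B) = 2] = (1 + 1 + 2) / 3 = 4/3.

4/3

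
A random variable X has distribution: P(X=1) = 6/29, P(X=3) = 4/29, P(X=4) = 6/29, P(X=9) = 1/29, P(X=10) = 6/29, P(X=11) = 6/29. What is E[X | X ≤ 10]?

P(X ≤ 10) = 23/29.
Σ over the event: 1·6/29 + 3·4/29 + 4·6/29 + 9·1/29 + 10·6/29 = 111/29.
E[X | X ≤ 10] = (111/29) / (23/29) = 111/23.

111/23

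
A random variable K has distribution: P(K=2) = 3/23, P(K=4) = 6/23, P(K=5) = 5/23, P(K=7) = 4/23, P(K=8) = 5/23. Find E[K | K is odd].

53/9

P(K is odd) = 9/23.
Σ over the event: 5·5/23 + 7·4/23 = 53/23.
E[K | K is odd] = (53/23) / (9/23) = 53/9.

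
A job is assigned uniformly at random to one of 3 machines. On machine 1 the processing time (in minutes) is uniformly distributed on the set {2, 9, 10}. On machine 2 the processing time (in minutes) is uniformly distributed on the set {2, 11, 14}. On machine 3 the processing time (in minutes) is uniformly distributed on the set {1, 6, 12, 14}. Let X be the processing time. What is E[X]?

97/12

E[X | machine 1] = (2+9+10)/3 = 7.
E[X | machine 2] = (2+11+14)/3 = 9.
E[X | machine 3] = (1+6+12+14)/4 = 33/4.
By the law of total expectation,
E[X] = (1/3)·(7) + (1/3)·(9) + (1/3)·(33/4) = 97/12.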